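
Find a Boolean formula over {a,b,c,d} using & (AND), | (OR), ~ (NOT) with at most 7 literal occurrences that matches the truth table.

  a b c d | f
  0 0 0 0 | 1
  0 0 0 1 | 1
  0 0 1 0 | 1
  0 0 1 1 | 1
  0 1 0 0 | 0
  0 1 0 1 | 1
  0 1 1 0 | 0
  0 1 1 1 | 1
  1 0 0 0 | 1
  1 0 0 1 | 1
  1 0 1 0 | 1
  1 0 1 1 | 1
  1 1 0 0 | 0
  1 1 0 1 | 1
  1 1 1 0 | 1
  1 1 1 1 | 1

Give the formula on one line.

((~b | d) | (a & (((~a | ~b) | c) & b)))

  ~b = 1111000011110000
  (~b | d) = 1111010111110101
  ~a = 1111111100000000
  (~a | ~b) = 1111111111110000
  ((~a | ~b) | c) = 1111111111110011
  (((~a | ~b) | c) & b) = 0000111100000011
  (a & (((~a | ~b) | c) & b)) = 0000000000000011
  ((~b | d) | (a & (((~a | ~b) | c) & b))) = 1111010111110111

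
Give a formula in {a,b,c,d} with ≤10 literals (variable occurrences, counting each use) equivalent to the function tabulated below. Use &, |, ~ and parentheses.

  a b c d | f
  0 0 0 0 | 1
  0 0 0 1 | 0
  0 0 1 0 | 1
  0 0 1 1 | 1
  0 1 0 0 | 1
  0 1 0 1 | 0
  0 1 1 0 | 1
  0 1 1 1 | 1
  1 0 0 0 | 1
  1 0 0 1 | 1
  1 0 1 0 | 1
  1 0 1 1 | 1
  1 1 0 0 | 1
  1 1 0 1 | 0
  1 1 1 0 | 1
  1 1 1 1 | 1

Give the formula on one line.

(((((~d & (c & a)) | ~c) | a) & ~d) | ((~b & a) | c))

  ~d = 1010101010101010
  (c & a) = 0000000000110011
  (~d & (c & a)) = 0000000000100010
  ~c = 1100110011001100
  ((~d & (c & a)) | ~c) = 1100110011101110
  (((~d & (c & a)) | ~c) | a) = 1100110011111111
  ((((~d & (c & a)) | ~c) | a) & ~d) = 1000100010101010
  ~b = 1111000011110000
  (~b & a) = 0000000011110000
  ((~b & a) | c) = 0011001111110011
  (((((~d & (c & a)) | ~c) | a) & ~d) | ((~b & a) | c)) = 1011101111111011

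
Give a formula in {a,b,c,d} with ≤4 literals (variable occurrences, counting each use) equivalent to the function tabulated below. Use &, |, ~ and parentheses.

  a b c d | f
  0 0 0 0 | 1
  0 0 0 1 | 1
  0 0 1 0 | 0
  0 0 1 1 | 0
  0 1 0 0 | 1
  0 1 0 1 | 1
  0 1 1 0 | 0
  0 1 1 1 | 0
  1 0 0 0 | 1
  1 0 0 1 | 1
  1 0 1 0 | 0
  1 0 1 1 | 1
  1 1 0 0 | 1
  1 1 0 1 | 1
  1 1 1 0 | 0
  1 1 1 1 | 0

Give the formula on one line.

  ~c = 1100110011001100
  ~b = 1111000011110000
  (a & ~b) = 0000000011110000
  (d & (a & ~b)) = 0000000001010000
  (~c | (d & (a & ~b))) = 1100110011011100

(~c | (d & (a & ~b)))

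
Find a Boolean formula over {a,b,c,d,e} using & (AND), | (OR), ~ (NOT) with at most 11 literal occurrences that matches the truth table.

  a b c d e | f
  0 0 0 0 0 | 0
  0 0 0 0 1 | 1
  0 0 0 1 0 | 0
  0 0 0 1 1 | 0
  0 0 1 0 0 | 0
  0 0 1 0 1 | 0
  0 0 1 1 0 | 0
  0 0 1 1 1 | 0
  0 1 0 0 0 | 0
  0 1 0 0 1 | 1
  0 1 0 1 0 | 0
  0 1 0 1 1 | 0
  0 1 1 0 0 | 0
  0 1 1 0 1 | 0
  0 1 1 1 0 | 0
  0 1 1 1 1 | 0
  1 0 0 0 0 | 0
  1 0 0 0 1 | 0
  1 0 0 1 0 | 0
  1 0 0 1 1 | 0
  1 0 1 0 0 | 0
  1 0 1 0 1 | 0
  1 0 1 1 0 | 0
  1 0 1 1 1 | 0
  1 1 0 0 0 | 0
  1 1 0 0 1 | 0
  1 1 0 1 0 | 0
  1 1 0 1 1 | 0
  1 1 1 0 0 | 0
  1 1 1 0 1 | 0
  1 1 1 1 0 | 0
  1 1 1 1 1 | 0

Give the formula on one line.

((~a & e) & (~d & ((~c & (c | e)) | (d & a))))

  ~a = 11111111111111110000000000000000
  (~a & e) = 01010101010101010000000000000000
  ~d = 11001100110011001100110011001100
  ~c = 11110000111100001111000011110000
  (c | e) = 01011111010111110101111101011111
  (~c & (c | e)) = 01010000010100000101000001010000
  (d & a) = 00000000000000000011001100110011
  ((~c & (c | e)) | (d & a)) = 01010000010100000111001101110011
  (~d & ((~c & (c | e)) | (d & a))) = 01000000010000000100000001000000
  ((~a & e) & (~d & ((~c & (c | e)) | (d & a)))) = 01000000010000000000000000000000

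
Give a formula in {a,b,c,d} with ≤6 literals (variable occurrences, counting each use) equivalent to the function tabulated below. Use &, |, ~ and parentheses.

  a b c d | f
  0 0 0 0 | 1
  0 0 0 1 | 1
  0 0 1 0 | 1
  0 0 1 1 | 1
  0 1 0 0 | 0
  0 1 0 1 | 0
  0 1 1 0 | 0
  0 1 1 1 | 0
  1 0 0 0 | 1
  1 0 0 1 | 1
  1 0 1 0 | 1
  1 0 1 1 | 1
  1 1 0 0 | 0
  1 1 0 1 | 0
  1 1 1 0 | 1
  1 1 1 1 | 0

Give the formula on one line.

((((c & a) & ~d) & b) | ~b)

  (c & a) = 0000000000110011
  ~d = 1010101010101010
  ((c & a) & ~d) = 0000000000100010
  (((c & a) & ~d) & b) = 0000000000000010
  ~b = 1111000011110000
  ((((c & a) & ~d) & b) | ~b) = 1111000011110010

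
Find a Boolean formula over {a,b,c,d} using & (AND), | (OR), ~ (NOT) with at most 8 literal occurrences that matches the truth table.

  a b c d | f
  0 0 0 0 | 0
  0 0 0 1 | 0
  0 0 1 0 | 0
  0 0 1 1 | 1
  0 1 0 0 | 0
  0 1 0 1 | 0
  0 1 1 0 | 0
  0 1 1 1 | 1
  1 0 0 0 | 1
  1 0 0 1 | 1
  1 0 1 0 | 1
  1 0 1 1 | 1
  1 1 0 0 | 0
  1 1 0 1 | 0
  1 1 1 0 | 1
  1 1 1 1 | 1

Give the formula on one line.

((c | ((~c | ~d) & ~b)) & (a | (c & d)))

  ~c = 1100110011001100
  ~d = 1010101010101010
  (~c | ~d) = 1110111011101110
  ~b = 1111000011110000
  ((~c | ~d) & ~b) = 1110000011100000
  (c | ((~c | ~d) & ~b)) = 1111001111110011
  (c & d) = 0001000100010001
  (a | (c & d)) = 0001000111111111
  ((c | ((~c | ~d) & ~b)) & (a | (c & d))) = 0001000111110011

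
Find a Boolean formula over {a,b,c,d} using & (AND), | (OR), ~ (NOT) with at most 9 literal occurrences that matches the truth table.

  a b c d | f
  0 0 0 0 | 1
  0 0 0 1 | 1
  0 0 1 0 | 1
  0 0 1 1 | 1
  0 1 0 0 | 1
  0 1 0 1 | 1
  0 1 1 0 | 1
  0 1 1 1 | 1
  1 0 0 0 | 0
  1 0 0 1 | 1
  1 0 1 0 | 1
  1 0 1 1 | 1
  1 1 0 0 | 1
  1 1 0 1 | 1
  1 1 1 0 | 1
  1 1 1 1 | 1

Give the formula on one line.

((b | c) | (((~b | (c & ~d)) | (c | d)) & (d | ~a)))

  (b | c) = 0011111100111111
  ~b = 1111000011110000
  ~d = 1010101010101010
  (c & ~d) = 0010001000100010
  (~b | (c & ~d)) = 1111001011110010
  (c | d) = 0111011101110111
  ((~b | (c & ~d)) | (c | d)) = 1111011111110111
  ~a = 1111111100000000
  (d | ~a) = 1111111101010101
  (((~b | (c & ~d)) | (c | d)) & (d | ~a)) = 1111011101010101
  ((b | c) | (((~b | (c & ~d)) | (c | d)) & (d | ~a))) = 1111111101111111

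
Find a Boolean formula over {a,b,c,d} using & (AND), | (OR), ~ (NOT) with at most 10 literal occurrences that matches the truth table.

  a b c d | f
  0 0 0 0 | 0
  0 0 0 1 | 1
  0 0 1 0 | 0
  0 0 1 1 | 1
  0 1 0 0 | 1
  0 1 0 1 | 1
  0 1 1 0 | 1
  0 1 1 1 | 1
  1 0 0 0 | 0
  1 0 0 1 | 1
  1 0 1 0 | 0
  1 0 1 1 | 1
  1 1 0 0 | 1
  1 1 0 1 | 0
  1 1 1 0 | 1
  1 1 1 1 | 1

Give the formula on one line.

  ~a = 1111111100000000
  (c | ~a) = 1111111100110011
  (b & ~a) = 0000111100000000
  ~d = 1010101010101010
  ((b & ~a) | ~d) = 1010111110101010
  ((c | ~a) | ((b & ~a) | ~d)) = 1111111110111011
  ~b = 1111000011110000
  (((c | ~a) | ((b & ~a) | ~d)) | ~b) = 1111111111111011
  (~b & d) = 0101000001010000
  (b | (~b & d)) = 0101111101011111
  ((((c | ~a) | ((b & ~a) | ~d)) | ~b) & (b | (~b & d))) = 0101111101011011

((((c | ~a) | ((b & ~a) | ~d)) | ~b) & (b | (~b & d)))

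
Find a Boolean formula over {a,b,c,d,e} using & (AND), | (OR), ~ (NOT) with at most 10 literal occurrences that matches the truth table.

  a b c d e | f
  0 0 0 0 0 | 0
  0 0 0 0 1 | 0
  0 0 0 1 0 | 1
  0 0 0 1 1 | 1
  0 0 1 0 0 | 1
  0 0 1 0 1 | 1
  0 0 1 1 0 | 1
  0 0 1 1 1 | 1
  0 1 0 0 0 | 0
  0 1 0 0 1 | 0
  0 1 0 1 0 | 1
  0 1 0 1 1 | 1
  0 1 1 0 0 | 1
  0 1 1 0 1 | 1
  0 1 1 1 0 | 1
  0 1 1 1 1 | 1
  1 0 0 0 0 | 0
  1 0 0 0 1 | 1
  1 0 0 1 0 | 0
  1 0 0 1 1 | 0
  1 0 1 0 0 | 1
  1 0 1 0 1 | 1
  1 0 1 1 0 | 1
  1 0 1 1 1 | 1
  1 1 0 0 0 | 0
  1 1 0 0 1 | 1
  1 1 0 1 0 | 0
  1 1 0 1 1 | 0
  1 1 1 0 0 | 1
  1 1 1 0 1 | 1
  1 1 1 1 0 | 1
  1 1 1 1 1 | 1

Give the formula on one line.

(((d & ~a) | c) | (e & ((~d & a) | ~e)))

  ~a = 11111111111111110000000000000000
  (d & ~a) = 00110011001100110000000000000000
  ((d & ~a) | c) = 00111111001111110000111100001111
  ~d = 11001100110011001100110011001100
  (~d & a) = 00000000000000001100110011001100
  ~e = 10101010101010101010101010101010
  ((~d & a) | ~e) = 10101010101010101110111011101110
  (e & ((~d & a) | ~e)) = 00000000000000000100010001000100
  (((d & ~a) | c) | (e & ((~d & a) | ~e))) = 00111111001111110100111101001111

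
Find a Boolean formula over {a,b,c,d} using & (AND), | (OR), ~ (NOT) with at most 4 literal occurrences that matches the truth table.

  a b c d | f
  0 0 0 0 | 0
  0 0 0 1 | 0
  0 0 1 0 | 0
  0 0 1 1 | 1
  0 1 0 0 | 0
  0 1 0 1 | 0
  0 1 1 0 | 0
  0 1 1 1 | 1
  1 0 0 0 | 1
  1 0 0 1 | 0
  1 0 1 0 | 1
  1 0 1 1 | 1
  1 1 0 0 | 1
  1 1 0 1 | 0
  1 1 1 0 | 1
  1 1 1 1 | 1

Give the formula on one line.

((c | ~d) & (a | d))

  ~d = 1010101010101010
  (c | ~d) = 1011101110111011
  (a | d) = 0101010111111111
  ((c | ~d) & (a | d)) = 0001000110111011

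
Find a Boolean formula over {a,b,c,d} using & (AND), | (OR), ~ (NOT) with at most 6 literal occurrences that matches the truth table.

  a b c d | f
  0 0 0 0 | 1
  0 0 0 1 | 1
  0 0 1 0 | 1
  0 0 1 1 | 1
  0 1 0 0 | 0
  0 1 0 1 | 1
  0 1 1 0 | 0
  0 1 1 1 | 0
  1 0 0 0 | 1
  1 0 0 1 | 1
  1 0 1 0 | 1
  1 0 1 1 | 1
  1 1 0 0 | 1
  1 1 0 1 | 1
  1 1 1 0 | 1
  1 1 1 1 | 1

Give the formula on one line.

  ~c = 1100110011001100
  (d & ~c) = 0100010001000100
  ~b = 1111000011110000
  (~b | a) = 1111000011111111
  ((d & ~c) | (~b | a)) = 1111010011111111

((d & ~c) | (~b | a))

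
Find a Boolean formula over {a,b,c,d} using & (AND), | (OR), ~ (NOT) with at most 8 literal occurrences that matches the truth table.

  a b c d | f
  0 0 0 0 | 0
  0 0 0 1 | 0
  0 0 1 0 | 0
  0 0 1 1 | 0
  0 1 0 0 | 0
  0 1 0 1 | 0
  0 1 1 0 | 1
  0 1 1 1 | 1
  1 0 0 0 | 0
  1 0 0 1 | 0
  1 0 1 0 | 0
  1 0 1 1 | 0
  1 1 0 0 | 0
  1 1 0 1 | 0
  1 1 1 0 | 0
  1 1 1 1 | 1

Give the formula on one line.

(((b & d) | (~a & ~d)) & ((d & c) | (c & b)))

  (b & d) = 0000010100000101
  ~a = 1111111100000000
  ~d = 1010101010101010
  (~a & ~d) = 1010101000000000
  ((b & d) | (~a & ~d)) = 1010111100000101
  (d & c) = 0001000100010001
  (c & b) = 0000001100000011
  ((d & c) | (c & b)) = 0001001100010011
  (((b & d) | (~a & ~d)) & ((d & c) | (c & b))) = 0000001100000001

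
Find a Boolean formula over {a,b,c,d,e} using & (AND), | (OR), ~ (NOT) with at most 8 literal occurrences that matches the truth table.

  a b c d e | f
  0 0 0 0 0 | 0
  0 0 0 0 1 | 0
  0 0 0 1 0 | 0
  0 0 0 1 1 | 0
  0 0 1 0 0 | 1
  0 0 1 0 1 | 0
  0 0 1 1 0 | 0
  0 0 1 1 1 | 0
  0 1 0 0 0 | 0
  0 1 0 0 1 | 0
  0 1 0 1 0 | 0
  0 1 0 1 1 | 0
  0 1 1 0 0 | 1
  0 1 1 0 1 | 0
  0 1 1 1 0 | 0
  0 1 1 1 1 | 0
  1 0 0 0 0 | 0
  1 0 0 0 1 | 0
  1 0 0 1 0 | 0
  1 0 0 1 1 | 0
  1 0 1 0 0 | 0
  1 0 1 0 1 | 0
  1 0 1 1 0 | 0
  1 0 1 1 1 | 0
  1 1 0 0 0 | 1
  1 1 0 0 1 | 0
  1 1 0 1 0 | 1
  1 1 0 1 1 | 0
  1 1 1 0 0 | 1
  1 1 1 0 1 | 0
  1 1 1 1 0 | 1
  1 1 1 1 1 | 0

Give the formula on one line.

  ~e = 10101010101010101010101010101010
  (a & ~e) = 00000000000000001010101010101010
  ((a & ~e) & b) = 00000000000000000000000010101010
  ~a = 11111111111111110000000000000000
  ~d = 11001100110011001100110011001100
  (~a & ~d) = 11001100110011000000000000000000
  (c & (~a & ~d)) = 00001100000011000000000000000000
  (((a & ~e) & b) | (c & (~a & ~d))) = 00001100000011000000000010101010
  (d | ~e) = 10111011101110111011101110111011
  ((((a & ~e) & b) | (c & (~a & ~d))) & (d | ~e)) = 00001000000010000000000010101010

((((a & ~e) & b) | (c & (~a & ~d))) & (d | ~e))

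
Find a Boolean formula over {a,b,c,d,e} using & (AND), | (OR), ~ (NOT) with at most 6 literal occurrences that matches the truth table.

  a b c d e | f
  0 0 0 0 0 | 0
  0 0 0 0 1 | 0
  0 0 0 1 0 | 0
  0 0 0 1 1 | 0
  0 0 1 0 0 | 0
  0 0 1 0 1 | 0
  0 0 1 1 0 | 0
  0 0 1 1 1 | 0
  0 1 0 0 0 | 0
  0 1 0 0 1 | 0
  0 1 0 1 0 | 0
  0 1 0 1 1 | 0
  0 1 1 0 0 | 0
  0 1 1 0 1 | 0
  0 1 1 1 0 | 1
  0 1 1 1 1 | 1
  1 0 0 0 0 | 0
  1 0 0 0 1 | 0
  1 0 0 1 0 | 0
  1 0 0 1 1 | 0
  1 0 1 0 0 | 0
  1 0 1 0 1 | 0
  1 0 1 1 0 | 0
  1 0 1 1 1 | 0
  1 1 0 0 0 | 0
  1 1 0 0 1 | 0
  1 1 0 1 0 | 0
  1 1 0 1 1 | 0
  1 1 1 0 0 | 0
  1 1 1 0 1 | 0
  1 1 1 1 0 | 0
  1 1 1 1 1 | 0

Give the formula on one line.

(~a & (c & (b & d)))

  ~a = 11111111111111110000000000000000
  (b & d) = 00000000001100110000000000110011
  (c & (b & d)) = 00000000000000110000000000000011
  (~a & (c & (b & d))) = 00000000000000110000000000000000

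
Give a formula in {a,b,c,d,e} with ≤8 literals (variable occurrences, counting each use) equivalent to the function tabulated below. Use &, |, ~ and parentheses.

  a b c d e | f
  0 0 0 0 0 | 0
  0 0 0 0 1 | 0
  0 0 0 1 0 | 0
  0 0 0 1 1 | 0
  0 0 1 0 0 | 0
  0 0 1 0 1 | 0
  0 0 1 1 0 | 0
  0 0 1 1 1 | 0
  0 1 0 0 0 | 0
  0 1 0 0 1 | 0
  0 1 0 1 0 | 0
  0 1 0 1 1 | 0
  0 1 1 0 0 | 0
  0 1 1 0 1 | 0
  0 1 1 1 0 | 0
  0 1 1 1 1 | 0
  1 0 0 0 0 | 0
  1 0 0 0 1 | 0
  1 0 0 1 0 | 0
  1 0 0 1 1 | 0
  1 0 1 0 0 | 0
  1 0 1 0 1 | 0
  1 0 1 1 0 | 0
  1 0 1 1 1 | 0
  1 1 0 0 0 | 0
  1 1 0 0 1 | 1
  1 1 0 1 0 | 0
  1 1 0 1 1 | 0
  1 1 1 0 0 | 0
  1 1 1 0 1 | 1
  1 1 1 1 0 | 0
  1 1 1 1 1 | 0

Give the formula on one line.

(b & (a & ((~b & (b | c)) | ((~d | ~e) & e))))

  ~b = 11111111000000001111111100000000
  (b | c) = 00001111111111110000111111111111
  (~b & (b | c)) = 00001111000000000000111100000000
  ~d = 11001100110011001100110011001100
  ~e = 10101010101010101010101010101010
  (~d | ~e) = 11101110111011101110111011101110
  ((~d | ~e) & e) = 01000100010001000100010001000100
  ((~b & (b | c)) | ((~d | ~e) & e)) = 01001111010001000100111101000100
  (a & ((~b & (b | c)) | ((~d | ~e) & e))) = 00000000000000000100111101000100
  (b & (a & ((~b & (b | c)) | ((~d | ~e) & e)))) = 00000000000000000000000001000100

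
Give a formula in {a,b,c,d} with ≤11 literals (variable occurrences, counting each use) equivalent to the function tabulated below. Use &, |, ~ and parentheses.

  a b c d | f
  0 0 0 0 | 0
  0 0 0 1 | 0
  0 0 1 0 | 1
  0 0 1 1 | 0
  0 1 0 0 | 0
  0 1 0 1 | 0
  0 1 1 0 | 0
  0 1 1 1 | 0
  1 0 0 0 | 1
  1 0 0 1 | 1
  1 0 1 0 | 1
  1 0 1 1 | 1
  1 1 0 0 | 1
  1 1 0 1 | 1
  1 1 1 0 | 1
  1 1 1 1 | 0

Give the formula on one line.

((((c & ~d) | a) & (~b | a)) & ((~c & b) | (~b | ~d)))

  ~d = 1010101010101010
  (c & ~d) = 0010001000100010
  ((c & ~d) | a) = 0010001011111111
  ~b = 1111000011110000
  (~b | a) = 1111000011111111
  (((c & ~d) | a) & (~b | a)) = 0010000011111111
  ~c = 1100110011001100
  (~c & b) = 0000110000001100
  (~b | ~d) = 1111101011111010
  ((~c & b) | (~b | ~d)) = 1111111011111110
  ((((c & ~d) | a) & (~b | a)) & ((~c & b) | (~b | ~d))) = 0010000011111110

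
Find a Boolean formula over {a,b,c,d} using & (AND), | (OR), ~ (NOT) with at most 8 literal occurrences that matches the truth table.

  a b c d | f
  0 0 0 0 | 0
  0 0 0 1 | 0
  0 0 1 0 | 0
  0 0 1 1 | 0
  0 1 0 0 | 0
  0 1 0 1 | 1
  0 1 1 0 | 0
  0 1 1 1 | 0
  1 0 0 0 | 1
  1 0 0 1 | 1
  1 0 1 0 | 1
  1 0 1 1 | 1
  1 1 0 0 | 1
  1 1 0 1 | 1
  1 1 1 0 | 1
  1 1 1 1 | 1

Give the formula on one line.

  ~b = 1111000011110000
  (d | ~b) = 1111010111110101
  (b & (d | ~b)) = 0000010100000101
  (a | (b & (d | ~b))) = 0000010111111111
  ~c = 1100110011001100
  (a & c) = 0000000000110011
  (~c | (a & c)) = 1100110011111111
  ((a | (b & (d | ~b))) & (~c | (a & c))) = 0000010011111111

((a | (b & (d | ~b))) & (~c | (a & c)))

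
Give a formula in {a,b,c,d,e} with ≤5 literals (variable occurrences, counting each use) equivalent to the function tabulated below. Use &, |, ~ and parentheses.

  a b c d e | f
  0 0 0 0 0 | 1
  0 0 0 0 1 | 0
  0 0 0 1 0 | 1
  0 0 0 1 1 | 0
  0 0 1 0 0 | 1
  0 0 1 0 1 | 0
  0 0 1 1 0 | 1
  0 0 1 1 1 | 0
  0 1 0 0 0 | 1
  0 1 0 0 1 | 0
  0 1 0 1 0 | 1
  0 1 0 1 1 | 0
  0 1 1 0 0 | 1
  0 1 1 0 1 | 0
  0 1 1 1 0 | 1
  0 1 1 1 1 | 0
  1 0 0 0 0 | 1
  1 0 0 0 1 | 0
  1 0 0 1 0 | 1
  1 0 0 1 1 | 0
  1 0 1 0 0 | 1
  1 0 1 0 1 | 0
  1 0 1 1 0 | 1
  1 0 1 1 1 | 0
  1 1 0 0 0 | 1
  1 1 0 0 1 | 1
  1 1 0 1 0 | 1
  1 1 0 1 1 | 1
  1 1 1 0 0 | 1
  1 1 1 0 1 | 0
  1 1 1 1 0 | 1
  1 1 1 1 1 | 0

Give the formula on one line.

((~e | (b & a)) & (~e | ~c))

  ~e = 10101010101010101010101010101010
  (b & a) = 00000000000000000000000011111111
  (~e | (b & a)) = 10101010101010101010101011111111
  ~c = 11110000111100001111000011110000
  (~e | ~c) = 11111010111110101111101011111010
  ((~e | (b & a)) & (~e | ~c)) = 10101010101010101010101011111010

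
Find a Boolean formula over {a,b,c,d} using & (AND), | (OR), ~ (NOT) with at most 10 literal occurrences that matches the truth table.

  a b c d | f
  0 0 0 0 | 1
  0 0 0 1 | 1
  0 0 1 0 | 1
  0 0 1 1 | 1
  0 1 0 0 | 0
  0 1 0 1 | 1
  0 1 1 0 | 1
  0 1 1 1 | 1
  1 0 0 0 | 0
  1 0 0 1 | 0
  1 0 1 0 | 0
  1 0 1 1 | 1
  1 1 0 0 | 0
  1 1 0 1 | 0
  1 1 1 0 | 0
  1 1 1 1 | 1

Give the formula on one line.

(((~a | d) & ((~b & ~a) | c)) | (~a & d))

  ~a = 1111111100000000
  (~a | d) = 1111111101010101
  ~b = 1111000011110000
  (~b & ~a) = 1111000000000000
  ((~b & ~a) | c) = 1111001100110011
  ((~a | d) & ((~b & ~a) | c)) = 1111001100010001
  (~a & d) = 0101010100000000
  (((~a | d) & ((~b & ~a) | c)) | (~a & d)) = 1111011100010001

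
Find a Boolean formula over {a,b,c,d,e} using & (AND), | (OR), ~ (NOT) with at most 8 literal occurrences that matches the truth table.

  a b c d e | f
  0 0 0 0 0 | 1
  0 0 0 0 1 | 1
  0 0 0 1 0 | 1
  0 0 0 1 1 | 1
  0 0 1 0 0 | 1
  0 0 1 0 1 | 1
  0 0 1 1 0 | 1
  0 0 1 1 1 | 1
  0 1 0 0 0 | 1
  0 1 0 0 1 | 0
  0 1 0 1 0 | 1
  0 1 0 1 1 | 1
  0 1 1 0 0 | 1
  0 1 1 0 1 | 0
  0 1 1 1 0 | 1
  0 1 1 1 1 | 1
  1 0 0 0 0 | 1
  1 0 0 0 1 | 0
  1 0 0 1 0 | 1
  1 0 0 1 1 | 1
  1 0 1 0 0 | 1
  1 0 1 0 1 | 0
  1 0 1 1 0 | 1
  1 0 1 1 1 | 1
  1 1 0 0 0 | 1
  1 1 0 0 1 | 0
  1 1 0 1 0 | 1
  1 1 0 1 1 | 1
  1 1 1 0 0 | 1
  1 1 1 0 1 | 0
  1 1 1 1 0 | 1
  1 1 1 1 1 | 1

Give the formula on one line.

  ~e = 10101010101010101010101010101010
  ~d = 11001100110011001100110011001100
  ~a = 11111111111111110000000000000000
  (~d & ~a) = 11001100110011000000000000000000
  ~b = 11111111000000001111111100000000
  (e & ~b) = 01010101000000000101010100000000
  (~e | (e & ~b)) = 11111111101010101111111110101010
  ((~d & ~a) & (~e | (e & ~b))) = 11001100100010000000000000000000
  (d | ((~d & ~a) & (~e | (e & ~b)))) = 11111111101110110011001100110011
  (~e | (d | ((~d & ~a) & (~e | (e & ~b))))) = 11111111101110111011101110111011

(~e | (d | ((~d & ~a) & (~e | (e & ~b)))))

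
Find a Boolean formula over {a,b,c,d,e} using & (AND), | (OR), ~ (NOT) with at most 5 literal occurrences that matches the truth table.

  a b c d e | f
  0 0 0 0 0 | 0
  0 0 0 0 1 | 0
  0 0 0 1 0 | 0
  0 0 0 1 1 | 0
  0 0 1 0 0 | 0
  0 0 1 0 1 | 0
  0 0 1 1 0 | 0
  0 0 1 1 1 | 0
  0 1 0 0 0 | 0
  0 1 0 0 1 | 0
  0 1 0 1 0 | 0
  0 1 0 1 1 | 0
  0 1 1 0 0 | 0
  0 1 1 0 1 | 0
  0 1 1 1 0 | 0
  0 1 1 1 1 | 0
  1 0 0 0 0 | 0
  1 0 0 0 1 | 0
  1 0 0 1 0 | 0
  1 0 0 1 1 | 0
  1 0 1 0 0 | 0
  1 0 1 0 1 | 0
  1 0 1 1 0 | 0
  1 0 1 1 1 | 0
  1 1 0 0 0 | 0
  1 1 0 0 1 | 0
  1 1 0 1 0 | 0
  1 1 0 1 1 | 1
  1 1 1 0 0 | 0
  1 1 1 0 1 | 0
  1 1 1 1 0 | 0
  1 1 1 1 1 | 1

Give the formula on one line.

  ~e = 10101010101010101010101010101010
  (b | ~e) = 10101010111111111010101011111111
  ((b | ~e) & a) = 00000000000000001010101011111111
  (e & ((b | ~e) & a)) = 00000000000000000000000001010101
  (d & (e & ((b | ~e) & a))) = 00000000000000000000000000010001

(d & (e & ((b | ~e) & a)))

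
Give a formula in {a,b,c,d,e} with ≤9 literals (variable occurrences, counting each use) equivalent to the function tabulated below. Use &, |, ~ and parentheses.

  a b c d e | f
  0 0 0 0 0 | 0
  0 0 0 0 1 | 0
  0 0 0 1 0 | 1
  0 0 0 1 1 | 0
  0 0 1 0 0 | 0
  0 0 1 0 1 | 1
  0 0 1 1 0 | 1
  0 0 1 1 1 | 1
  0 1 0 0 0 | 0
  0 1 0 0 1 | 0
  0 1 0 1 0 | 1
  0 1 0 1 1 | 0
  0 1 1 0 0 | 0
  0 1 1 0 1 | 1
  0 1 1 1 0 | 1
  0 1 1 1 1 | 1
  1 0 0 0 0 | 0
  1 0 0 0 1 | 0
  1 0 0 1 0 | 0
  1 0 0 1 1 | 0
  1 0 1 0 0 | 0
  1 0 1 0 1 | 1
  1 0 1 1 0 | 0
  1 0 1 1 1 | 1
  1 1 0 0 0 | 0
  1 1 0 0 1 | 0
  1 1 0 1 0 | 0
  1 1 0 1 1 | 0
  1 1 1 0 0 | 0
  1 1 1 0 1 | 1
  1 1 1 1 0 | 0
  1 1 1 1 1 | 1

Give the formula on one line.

((c & e) | ((~a & ~e) & (e | d)))

  (c & e) = 00000101000001010000010100000101
  ~a = 11111111111111110000000000000000
  ~e = 10101010101010101010101010101010
  (~a & ~e) = 10101010101010100000000000000000
  (e | d) = 01110111011101110111011101110111
  ((~a & ~e) & (e | d)) = 00100010001000100000000000000000
  ((c & e) | ((~a & ~e) & (e | d))) = 00100111001001110000010100000101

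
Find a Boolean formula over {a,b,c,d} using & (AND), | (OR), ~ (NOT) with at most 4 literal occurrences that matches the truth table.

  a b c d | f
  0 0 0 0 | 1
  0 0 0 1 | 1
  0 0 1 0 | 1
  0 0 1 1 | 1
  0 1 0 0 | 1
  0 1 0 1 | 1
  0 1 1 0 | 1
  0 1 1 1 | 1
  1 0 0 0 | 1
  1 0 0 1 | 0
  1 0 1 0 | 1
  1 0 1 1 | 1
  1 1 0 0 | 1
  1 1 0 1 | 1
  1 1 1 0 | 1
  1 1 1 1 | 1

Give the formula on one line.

((~a | (b | c)) | ~d)

  ~a = 1111111100000000
  (b | c) = 0011111100111111
  (~a | (b | c)) = 1111111100111111
  ~d = 1010101010101010
  ((~a | (b | c)) | ~d) = 1111111110111111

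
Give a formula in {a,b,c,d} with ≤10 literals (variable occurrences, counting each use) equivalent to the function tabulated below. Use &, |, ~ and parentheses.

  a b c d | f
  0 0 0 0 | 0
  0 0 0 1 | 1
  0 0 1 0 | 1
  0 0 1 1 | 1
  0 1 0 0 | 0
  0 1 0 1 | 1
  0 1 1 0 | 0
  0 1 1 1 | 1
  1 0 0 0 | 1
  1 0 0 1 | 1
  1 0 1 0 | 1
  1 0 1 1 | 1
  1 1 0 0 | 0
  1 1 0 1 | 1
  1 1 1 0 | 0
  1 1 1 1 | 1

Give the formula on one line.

  ~b = 1111000011110000
  (~b & c) = 0011000000110000
  ~c = 1100110011001100
  (a & ~c) = 0000000011001100
  ~d = 1010101010101010
  (~b & ~d) = 1010000010100000
  ((a & ~c) & (~b & ~d)) = 0000000010000000
  (d | ((a & ~c) & (~b & ~d))) = 0101010111010101
  ((~b & c) | (d | ((a & ~c) & (~b & ~d)))) = 0111010111110101

((~b & c) | (d | ((a & ~c) & (~b & ~d))))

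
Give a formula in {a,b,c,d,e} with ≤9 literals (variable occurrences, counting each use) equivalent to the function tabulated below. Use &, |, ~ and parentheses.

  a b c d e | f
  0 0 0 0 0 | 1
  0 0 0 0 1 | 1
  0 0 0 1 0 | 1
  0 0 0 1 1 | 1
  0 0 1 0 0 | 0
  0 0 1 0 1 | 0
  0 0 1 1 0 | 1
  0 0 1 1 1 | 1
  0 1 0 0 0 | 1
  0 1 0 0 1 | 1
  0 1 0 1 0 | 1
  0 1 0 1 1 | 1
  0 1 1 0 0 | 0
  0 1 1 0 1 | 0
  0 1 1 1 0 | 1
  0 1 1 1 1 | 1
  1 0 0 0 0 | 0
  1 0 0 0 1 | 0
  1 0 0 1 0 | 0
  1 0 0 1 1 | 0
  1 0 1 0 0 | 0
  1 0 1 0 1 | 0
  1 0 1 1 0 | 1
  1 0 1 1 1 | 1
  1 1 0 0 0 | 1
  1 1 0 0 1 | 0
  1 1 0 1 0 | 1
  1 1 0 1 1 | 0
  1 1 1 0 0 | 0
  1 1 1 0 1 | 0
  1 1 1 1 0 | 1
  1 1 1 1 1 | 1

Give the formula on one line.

((c | ((~e & b) | (~c & ~a))) & (d | ~c))

  ~e = 10101010101010101010101010101010
  (~e & b) = 00000000101010100000000010101010
  ~c = 11110000111100001111000011110000
  ~a = 11111111111111110000000000000000
  (~c & ~a) = 11110000111100000000000000000000
  ((~e & b) | (~c & ~a)) = 11110000111110100000000010101010
  (c | ((~e & b) | (~c & ~a))) = 11111111111111110000111110101111
  (d | ~c) = 11110011111100111111001111110011
  ((c | ((~e & b) | (~c & ~a))) & (d | ~c)) = 11110011111100110000001110100011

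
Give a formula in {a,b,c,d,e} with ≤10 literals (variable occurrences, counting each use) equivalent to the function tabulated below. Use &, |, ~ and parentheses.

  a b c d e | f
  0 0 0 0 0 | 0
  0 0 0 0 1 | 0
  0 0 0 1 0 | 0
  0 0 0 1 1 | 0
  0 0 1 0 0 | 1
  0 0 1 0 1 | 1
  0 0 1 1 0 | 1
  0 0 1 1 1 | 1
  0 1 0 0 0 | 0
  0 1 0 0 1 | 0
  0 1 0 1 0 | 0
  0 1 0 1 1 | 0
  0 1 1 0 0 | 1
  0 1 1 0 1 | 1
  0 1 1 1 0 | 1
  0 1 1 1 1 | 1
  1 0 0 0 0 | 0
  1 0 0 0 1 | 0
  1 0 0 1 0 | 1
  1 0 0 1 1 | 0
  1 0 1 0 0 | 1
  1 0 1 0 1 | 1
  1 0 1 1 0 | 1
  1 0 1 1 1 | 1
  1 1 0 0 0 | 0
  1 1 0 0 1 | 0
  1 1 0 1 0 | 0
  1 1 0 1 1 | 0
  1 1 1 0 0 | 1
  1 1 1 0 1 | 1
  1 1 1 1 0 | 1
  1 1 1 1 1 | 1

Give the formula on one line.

((c | (((~b & ~e) & d) | (c & a))) & ((d & a) | c))

  ~b = 11111111000000001111111100000000
  ~e = 10101010101010101010101010101010
  (~b & ~e) = 10101010000000001010101000000000
  ((~b & ~e) & d) = 00100010000000000010001000000000
  (c & a) = 00000000000000000000111100001111
  (((~b & ~e) & d) | (c & a)) = 00100010000000000010111100001111
  (c | (((~b & ~e) & d) | (c & a))) = 00101111000011110010111100001111
  (d & a) = 00000000000000000011001100110011
  ((d & a) | c) = 00001111000011110011111100111111
  ((c | (((~b & ~e) & d) | (c & a))) & ((d & a) | c)) = 00001111000011110010111100001111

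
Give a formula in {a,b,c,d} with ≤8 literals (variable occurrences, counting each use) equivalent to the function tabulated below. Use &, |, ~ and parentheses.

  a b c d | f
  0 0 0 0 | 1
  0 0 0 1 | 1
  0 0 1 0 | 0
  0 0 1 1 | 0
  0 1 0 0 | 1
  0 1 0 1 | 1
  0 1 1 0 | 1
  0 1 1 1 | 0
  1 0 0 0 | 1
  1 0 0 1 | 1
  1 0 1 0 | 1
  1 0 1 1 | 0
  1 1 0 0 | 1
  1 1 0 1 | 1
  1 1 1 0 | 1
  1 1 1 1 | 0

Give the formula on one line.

  ~d = 1010101010101010
  (~d & b) = 0000101000001010
  (b & c) = 0000001100000011
  (a | (b & c)) = 0000001111111111
  ~b = 1111000011110000
  (~b & ~d) = 1010000010100000
  ((a | (b & c)) & (~b & ~d)) = 0000000010100000
  ~c = 1100110011001100
  (((a | (b & c)) & (~b & ~d)) | ~c) = 1100110011101100
  ((~d & b) | (((a | (b & c)) & (~b & ~d)) | ~c)) = 1100111011101110

((~d & b) | (((a | (b & c)) & (~b & ~d)) | ~c))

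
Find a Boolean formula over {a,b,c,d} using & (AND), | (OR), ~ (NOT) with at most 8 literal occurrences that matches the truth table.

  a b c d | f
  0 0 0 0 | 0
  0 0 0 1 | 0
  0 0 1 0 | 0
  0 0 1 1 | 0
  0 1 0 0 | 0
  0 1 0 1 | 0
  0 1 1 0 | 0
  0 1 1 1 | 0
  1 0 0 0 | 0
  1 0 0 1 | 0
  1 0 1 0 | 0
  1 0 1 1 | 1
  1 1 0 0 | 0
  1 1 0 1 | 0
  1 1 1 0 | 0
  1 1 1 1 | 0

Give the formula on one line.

  ~b = 1111000011110000
  (c & ~b) = 0011000000110000
  (a & d) = 0000000001010101
  ~c = 1100110011001100
  ((a & d) | ~c) = 1100110011011101
  ((c & ~b) & ((a & d) | ~c)) = 0000000000010000

((c & ~b) & ((a & d) | ~c))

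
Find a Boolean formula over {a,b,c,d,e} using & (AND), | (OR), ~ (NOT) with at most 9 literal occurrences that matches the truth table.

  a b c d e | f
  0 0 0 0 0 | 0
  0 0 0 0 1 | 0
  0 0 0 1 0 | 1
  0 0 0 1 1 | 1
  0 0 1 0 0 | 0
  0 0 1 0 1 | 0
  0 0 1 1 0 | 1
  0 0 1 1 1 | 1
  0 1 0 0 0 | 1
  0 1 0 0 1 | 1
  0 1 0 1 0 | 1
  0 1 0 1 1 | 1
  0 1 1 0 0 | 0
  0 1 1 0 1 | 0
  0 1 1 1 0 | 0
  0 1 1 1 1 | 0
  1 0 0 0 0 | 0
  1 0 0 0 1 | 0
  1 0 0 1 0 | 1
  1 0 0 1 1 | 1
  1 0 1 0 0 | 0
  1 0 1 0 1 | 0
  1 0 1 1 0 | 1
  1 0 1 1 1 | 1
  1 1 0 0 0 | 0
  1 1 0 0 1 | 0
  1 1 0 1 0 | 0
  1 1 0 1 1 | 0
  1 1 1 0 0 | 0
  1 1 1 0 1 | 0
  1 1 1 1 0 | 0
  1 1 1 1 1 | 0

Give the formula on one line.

  ~c = 11110000111100001111000011110000
  (e | b) = 01010101111111110101010111111111
  (~c & (e | b)) = 01010000111100000101000011110000
  ~a = 11111111111111110000000000000000
  (b & ~a) = 00000000111111110000000000000000
  ((b & ~a) | c) = 00001111111111110000111100001111
  ((~c & (e | b)) & ((b & ~a) | c)) = 00000000111100000000000000000000
  ~b = 11111111000000001111111100000000
  (~b & d) = 00110011000000000011001100000000
  (((~c & (e | b)) & ((b & ~a) | c)) | (~b & d)) = 00110011111100000011001100000000

(((~c & (e | b)) & ((b & ~a) | c)) | (~b & d))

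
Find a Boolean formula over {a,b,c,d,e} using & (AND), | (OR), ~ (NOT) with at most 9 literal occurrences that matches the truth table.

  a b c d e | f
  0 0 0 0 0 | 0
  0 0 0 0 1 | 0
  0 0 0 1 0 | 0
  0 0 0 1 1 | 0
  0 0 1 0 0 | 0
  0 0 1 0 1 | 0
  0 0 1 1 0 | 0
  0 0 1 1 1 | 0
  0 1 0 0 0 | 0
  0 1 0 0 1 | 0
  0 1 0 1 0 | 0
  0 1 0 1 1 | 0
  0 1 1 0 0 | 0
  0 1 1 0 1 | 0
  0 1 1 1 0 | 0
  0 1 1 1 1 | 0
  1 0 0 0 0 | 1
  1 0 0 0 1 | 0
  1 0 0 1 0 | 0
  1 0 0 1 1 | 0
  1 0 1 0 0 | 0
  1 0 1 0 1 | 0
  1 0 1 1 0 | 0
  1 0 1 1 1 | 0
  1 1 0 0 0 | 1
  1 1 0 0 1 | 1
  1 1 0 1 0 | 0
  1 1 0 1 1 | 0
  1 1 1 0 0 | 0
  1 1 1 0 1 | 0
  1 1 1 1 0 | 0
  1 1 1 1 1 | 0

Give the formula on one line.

(((~c & (~d | c)) & (b | ~e)) & (d | a))

  ~c = 11110000111100001111000011110000
  ~d = 11001100110011001100110011001100
  (~d | c) = 11001111110011111100111111001111
  (~c & (~d | c)) = 11000000110000001100000011000000
  ~e = 10101010101010101010101010101010
  (b | ~e) = 10101010111111111010101011111111
  ((~c & (~d | c)) & (b | ~e)) = 10000000110000001000000011000000
  (d | a) = 00110011001100111111111111111111
  (((~c & (~d | c)) & (b | ~e)) & (d | a)) = 00000000000000001000000011000000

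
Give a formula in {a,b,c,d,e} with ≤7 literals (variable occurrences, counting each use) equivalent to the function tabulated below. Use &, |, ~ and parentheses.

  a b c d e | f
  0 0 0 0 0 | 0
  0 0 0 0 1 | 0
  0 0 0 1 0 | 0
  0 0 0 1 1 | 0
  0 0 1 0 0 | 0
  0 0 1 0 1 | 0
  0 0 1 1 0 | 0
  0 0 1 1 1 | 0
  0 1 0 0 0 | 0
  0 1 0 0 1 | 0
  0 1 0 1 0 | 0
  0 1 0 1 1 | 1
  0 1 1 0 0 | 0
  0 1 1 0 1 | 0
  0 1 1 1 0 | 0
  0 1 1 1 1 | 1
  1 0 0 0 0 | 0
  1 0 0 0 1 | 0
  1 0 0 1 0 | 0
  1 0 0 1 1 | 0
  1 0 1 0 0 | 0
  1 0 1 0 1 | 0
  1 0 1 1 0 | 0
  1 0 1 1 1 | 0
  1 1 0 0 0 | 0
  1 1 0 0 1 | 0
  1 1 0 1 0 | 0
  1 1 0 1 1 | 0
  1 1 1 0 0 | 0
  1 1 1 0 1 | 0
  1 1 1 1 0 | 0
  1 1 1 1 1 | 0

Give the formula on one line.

  ~a = 11111111111111110000000000000000
  (e & ~a) = 01010101010101010000000000000000
  (b & d) = 00000000001100110000000000110011
  ((e & ~a) & (b & d)) = 00000000000100010000000000000000

((e & ~a) & (b & d))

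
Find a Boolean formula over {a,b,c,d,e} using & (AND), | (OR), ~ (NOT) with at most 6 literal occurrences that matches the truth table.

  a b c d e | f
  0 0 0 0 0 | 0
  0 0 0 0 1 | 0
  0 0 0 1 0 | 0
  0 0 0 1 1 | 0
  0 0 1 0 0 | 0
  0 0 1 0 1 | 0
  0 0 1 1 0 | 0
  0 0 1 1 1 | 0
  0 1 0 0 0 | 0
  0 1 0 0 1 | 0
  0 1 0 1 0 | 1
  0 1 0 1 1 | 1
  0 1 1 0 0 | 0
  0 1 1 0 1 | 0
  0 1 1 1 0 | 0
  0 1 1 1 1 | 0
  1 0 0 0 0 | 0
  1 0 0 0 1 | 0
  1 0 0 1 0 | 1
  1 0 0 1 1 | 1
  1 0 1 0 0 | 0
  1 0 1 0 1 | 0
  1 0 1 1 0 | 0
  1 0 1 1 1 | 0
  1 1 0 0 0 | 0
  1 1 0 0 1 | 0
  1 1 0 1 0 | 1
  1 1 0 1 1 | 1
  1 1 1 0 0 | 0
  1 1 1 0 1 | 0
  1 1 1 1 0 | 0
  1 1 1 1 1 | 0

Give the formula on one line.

  ~c = 11110000111100001111000011110000
  (a | b) = 00000000111111111111111111111111
  (d & (a | b)) = 00000000001100110011001100110011
  (~c & (d & (a | b))) = 00000000001100000011000000110000

(~c & (d & (a | b)))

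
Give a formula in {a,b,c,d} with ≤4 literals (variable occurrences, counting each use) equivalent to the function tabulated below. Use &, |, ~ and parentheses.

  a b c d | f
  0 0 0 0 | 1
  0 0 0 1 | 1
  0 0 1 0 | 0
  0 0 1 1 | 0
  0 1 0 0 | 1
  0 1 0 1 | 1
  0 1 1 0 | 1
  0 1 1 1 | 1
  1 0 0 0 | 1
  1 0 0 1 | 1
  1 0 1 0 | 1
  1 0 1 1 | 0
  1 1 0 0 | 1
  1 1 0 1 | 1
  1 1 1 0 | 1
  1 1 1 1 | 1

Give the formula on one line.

  ~c = 1100110011001100
  ~d = 1010101010101010
  (a & ~d) = 0000000010101010
  (~c | (a & ~d)) = 1100110011101110
  ((~c | (a & ~d)) | b) = 1100111111101111

((~c | (a & ~d)) | b)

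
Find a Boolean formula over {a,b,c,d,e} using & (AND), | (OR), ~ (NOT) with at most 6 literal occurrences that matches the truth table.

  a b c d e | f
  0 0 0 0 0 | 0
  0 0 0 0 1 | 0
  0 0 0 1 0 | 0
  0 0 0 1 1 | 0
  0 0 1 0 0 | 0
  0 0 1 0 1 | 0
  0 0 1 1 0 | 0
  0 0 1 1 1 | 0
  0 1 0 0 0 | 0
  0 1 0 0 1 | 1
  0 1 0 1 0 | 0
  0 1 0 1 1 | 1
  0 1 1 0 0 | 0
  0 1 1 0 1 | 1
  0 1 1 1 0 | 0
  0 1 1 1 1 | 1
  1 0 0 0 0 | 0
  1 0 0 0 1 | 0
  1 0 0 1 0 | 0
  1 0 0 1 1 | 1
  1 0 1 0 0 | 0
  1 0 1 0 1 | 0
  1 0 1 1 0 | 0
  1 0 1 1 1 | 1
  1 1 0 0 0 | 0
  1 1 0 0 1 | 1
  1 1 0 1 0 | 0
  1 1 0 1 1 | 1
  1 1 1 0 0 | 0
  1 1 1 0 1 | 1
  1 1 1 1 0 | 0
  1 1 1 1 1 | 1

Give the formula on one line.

(e & ((d & a) | b))

  (d & a) = 00000000000000000011001100110011
  ((d & a) | b) = 00000000111111110011001111111111
  (e & ((d & a) | b)) = 00000000010101010001000101010101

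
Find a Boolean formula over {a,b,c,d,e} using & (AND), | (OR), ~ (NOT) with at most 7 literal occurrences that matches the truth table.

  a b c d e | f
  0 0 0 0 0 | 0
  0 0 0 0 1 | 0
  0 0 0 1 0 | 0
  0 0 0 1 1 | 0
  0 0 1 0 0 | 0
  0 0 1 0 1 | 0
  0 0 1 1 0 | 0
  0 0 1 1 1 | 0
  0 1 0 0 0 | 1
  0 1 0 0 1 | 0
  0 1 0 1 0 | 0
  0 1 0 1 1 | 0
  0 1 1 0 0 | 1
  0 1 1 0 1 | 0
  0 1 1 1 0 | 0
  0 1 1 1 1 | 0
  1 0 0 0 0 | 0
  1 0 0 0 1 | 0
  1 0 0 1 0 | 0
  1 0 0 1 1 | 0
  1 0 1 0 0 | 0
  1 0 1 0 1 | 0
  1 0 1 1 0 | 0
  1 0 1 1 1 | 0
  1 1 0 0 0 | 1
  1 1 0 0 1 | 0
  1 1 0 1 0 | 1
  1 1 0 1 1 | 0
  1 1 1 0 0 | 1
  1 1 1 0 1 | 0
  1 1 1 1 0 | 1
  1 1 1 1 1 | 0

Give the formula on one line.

((b & ~e) & (~d | (a & (b | ~e))))

  ~e = 10101010101010101010101010101010
  (b & ~e) = 00000000101010100000000010101010
  ~d = 11001100110011001100110011001100
  (b | ~e) = 10101010111111111010101011111111
  (a & (b | ~e)) = 00000000000000001010101011111111
  (~d | (a & (b | ~e))) = 11001100110011001110111011111111
  ((b & ~e) & (~d | (a & (b | ~e)))) = 00000000100010000000000010101010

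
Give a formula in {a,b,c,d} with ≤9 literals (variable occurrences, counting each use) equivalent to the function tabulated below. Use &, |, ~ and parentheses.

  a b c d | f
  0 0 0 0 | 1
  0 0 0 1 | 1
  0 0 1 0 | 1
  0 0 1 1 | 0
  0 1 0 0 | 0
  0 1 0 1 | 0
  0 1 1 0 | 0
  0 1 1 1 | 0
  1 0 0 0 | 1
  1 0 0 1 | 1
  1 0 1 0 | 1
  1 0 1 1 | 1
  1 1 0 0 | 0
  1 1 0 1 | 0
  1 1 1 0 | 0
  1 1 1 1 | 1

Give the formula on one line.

(((~d | ~c) | a) & ((c & d) | ((~c | ~d) & ~b)))

  ~d = 1010101010101010
  ~c = 1100110011001100
  (~d | ~c) = 1110111011101110
  ((~d | ~c) | a) = 1110111011111111
  (c & d) = 0001000100010001
  (~c | ~d) = 1110111011101110
  ~b = 1111000011110000
  ((~c | ~d) & ~b) = 1110000011100000
  ((c & d) | ((~c | ~d) & ~b)) = 1111000111110001
  (((~d | ~c) | a) & ((c & d) | ((~c | ~d) & ~b))) = 1110000011110001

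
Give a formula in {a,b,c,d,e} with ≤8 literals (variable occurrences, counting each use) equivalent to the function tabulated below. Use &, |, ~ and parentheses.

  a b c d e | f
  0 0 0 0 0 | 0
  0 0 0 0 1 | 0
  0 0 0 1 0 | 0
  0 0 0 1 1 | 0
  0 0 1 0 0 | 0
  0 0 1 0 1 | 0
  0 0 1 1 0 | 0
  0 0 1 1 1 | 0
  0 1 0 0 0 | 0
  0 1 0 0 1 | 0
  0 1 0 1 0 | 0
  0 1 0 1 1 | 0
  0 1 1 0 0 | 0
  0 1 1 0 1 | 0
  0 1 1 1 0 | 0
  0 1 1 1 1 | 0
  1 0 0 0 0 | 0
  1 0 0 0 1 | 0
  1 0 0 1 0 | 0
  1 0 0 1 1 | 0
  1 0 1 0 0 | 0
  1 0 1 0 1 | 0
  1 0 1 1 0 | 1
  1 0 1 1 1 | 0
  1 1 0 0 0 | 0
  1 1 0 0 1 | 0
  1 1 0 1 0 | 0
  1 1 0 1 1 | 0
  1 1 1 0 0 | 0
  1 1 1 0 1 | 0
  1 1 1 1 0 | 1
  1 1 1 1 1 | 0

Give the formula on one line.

  ~a = 11111111111111110000000000000000
  (~a | c) = 11111111111111110000111100001111
  ((~a | c) & d) = 00110011001100110000001100000011
  ~e = 10101010101010101010101010101010
  (a & ~e) = 00000000000000001010101010101010
  (((~a | c) & d) & (a & ~e)) = 00000000000000000000001000000010

(((~a | c) & d) & (a & ~e))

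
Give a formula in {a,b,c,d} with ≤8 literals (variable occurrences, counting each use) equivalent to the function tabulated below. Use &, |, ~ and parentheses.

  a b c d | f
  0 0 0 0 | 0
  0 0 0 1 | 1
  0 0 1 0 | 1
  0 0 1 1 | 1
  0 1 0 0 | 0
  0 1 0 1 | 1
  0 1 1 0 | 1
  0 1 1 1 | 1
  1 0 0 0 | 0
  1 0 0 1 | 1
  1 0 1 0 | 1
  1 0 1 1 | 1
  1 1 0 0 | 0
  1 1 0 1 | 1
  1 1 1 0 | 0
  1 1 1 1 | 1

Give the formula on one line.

  (c | d) = 0111011101110111
  ~a = 1111111100000000
  ~c = 1100110011001100
  (a | ~c) = 1100110011111111
  ((a | ~c) & d) = 0100010001010101
  (~a | ((a | ~c) & d)) = 1111111101010101
  ~b = 1111000011110000
  ((~a | ((a | ~c) & d)) | ~b) = 1111111111110101
  ((c | d) & ((~a | ((a | ~c) & d)) | ~b)) = 0111011101110101

((c | d) & ((~a | ((a | ~c) & d)) | ~b))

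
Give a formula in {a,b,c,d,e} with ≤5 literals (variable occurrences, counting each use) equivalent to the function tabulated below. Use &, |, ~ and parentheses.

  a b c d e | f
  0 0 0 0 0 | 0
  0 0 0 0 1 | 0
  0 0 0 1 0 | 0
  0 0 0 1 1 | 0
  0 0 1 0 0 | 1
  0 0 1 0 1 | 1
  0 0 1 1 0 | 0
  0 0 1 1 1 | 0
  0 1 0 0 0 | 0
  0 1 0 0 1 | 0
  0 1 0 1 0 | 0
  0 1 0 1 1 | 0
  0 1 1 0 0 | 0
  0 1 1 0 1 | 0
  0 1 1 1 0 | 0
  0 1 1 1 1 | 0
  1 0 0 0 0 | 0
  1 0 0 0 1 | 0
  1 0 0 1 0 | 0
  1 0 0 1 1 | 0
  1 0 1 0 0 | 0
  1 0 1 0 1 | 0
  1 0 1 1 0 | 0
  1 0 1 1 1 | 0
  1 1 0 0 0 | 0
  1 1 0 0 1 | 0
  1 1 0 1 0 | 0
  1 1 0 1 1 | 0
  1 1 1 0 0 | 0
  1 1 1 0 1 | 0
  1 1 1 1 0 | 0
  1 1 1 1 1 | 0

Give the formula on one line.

((~a & ~b) & ((~b & ~d) & c))

  ~a = 11111111111111110000000000000000
  ~b = 11111111000000001111111100000000
  (~a & ~b) = 11111111000000000000000000000000
  ~d = 11001100110011001100110011001100
  (~b & ~d) = 11001100000000001100110000000000
  ((~b & ~d) & c) = 00001100000000000000110000000000
  ((~a & ~b) & ((~b & ~d) & c)) = 00001100000000000000000000000000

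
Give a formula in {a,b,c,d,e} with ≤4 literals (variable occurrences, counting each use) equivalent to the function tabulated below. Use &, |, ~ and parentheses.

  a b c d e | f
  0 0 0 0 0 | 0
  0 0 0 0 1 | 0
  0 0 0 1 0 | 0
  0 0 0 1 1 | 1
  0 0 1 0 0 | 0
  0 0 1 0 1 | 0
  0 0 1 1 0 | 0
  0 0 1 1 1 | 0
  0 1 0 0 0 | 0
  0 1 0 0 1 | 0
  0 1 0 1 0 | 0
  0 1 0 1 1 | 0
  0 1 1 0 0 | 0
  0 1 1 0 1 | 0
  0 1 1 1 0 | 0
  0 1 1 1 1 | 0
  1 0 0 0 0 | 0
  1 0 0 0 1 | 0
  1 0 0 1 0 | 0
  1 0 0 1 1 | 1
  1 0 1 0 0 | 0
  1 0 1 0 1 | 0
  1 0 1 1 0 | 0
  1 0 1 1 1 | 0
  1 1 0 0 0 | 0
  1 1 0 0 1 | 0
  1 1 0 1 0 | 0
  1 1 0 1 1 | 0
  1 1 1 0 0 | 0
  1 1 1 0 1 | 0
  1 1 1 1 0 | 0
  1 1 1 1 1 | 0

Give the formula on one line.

(((~b & d) & e) & ~c)

  ~b = 11111111000000001111111100000000
  (~b & d) = 00110011000000000011001100000000
  ((~b & d) & e) = 00010001000000000001000100000000
  ~c = 11110000111100001111000011110000
  (((~b & d) & e) & ~c) = 00010000000000000001000000000000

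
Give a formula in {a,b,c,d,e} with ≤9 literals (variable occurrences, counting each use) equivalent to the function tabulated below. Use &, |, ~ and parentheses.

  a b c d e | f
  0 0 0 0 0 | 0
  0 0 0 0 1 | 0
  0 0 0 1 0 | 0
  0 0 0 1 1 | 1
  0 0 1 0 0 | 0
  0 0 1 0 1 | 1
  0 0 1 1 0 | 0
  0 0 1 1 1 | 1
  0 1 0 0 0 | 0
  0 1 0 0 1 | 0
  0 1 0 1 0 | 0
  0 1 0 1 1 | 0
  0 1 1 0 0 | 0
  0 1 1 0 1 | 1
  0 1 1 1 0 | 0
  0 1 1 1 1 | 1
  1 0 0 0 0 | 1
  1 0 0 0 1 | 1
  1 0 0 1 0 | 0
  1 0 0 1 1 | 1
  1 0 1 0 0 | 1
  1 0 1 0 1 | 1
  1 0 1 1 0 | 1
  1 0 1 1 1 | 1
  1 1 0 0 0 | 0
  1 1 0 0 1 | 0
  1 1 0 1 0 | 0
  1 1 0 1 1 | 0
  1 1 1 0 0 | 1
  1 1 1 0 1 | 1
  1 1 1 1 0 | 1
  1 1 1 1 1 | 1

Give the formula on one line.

(((a | d) & (~c & (~b & (~d | e)))) | ((a | e) & c))

  (a | d) = 00110011001100111111111111111111
  ~c = 11110000111100001111000011110000
  ~b = 11111111000000001111111100000000
  ~d = 11001100110011001100110011001100
  (~d | e) = 11011101110111011101110111011101
  (~b & (~d | e)) = 11011101000000001101110100000000
  (~c & (~b & (~d | e))) = 11010000000000001101000000000000
  ((a | d) & (~c & (~b & (~d | e)))) = 00010000000000001101000000000000
  (a | e) = 01010101010101011111111111111111
  ((a | e) & c) = 00000101000001010000111100001111
  (((a | d) & (~c & (~b & (~d | e)))) | ((a | e) & c)) = 00010101000001011101111100001111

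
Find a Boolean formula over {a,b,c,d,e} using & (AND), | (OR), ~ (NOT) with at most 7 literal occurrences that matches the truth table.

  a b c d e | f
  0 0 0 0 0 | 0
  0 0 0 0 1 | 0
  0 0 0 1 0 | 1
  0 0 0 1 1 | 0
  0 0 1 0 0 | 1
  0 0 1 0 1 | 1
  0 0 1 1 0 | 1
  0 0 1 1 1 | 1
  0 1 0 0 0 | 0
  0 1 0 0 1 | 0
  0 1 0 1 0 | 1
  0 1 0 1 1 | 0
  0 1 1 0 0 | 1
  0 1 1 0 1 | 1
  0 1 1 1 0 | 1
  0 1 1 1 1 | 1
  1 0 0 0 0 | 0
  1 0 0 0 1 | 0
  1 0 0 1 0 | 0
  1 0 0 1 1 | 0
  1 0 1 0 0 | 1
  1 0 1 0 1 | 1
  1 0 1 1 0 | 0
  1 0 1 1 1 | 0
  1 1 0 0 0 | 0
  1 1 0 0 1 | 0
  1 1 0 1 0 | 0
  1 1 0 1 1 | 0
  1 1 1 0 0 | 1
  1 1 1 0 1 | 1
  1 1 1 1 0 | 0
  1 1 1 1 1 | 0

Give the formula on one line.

  ~e = 10101010101010101010101010101010
  (c | ~e) = 10101111101011111010111110101111
  ~a = 11111111111111110000000000000000
  ~d = 11001100110011001100110011001100
  (~a | ~d) = 11111111111111111100110011001100
  (d | c) = 00111111001111110011111100111111
  ((~a | ~d) & (d | c)) = 00111111001111110000110000001100
  ((c | ~e) & ((~a | ~d) & (d | c))) = 00101111001011110000110000001100

((c | ~e) & ((~a | ~d) & (d | c)))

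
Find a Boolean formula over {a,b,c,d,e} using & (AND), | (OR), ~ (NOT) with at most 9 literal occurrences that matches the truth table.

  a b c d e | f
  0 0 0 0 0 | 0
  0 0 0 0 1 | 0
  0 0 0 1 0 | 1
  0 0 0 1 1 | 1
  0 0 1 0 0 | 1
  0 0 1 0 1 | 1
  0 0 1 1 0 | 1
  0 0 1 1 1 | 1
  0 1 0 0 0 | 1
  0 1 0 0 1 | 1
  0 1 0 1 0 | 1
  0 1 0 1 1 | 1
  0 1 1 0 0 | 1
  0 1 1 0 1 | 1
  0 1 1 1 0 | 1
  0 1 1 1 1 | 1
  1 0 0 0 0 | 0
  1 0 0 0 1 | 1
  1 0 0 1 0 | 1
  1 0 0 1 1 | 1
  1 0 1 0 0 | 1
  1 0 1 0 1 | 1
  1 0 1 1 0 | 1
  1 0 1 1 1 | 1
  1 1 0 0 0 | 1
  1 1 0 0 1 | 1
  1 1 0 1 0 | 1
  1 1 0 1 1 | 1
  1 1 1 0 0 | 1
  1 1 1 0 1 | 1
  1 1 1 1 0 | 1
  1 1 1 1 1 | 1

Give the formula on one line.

((((a | b) | (d & e)) & (~c & e)) | ((d | c) | b))

  (a | b) = 00000000111111111111111111111111
  (d & e) = 00010001000100010001000100010001
  ((a | b) | (d & e)) = 00010001111111111111111111111111
  ~c = 11110000111100001111000011110000
  (~c & e) = 01010000010100000101000001010000
  (((a | b) | (d & e)) & (~c & e)) = 00010000010100000101000001010000
  (d | c) = 00111111001111110011111100111111
  ((d | c) | b) = 00111111111111110011111111111111
  ((((a | b) | (d & e)) & (~c & e)) | ((d | c) | b)) = 00111111111111110111111111111111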